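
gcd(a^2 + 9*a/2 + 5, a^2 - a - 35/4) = a + 5/2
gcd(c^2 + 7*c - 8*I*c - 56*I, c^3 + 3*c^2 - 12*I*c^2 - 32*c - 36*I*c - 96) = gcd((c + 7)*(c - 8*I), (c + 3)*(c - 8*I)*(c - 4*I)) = c - 8*I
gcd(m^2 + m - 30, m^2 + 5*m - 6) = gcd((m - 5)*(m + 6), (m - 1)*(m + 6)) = m + 6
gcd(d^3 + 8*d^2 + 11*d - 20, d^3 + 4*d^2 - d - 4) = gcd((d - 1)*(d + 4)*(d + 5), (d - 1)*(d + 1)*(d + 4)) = d^2 + 3*d - 4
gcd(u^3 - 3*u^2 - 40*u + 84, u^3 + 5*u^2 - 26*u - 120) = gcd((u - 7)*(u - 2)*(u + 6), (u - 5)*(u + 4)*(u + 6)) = u + 6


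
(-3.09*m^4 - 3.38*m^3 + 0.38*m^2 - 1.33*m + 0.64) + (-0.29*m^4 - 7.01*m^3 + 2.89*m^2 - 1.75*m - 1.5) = -3.38*m^4 - 10.39*m^3 + 3.27*m^2 - 3.08*m - 0.86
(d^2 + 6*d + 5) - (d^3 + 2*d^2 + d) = -d^3 - d^2 + 5*d + 5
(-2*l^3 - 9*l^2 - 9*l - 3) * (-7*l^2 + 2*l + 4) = 14*l^5 + 59*l^4 + 37*l^3 - 33*l^2 - 42*l - 12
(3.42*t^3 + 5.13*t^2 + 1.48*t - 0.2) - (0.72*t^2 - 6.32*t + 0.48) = 3.42*t^3 + 4.41*t^2 + 7.8*t - 0.68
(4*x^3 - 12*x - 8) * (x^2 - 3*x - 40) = 4*x^5 - 12*x^4 - 172*x^3 + 28*x^2 + 504*x + 320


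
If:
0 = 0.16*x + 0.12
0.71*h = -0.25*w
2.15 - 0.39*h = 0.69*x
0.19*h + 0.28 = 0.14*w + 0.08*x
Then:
No Solution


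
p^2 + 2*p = p*(p + 2)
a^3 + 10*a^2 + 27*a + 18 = (a + 1)*(a + 3)*(a + 6)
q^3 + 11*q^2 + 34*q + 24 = (q + 1)*(q + 4)*(q + 6)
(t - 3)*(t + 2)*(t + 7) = t^3 + 6*t^2 - 13*t - 42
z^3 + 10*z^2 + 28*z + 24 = (z + 2)^2*(z + 6)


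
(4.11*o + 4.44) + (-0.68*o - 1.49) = 3.43*o + 2.95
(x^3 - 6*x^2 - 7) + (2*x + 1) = x^3 - 6*x^2 + 2*x - 6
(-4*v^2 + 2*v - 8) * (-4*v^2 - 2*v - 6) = 16*v^4 + 52*v^2 + 4*v + 48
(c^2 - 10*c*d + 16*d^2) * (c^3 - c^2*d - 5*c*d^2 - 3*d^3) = c^5 - 11*c^4*d + 21*c^3*d^2 + 31*c^2*d^3 - 50*c*d^4 - 48*d^5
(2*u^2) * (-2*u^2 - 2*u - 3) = -4*u^4 - 4*u^3 - 6*u^2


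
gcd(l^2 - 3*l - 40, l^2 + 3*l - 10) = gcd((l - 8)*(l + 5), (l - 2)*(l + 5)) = l + 5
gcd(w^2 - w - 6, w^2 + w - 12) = w - 3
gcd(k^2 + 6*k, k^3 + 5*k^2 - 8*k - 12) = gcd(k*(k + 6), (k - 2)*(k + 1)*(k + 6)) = k + 6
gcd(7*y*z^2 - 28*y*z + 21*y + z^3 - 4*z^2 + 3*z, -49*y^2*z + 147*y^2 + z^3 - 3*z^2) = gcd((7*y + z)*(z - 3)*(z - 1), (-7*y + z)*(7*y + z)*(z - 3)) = 7*y*z - 21*y + z^2 - 3*z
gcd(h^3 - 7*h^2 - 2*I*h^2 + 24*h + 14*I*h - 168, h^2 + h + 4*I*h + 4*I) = h + 4*I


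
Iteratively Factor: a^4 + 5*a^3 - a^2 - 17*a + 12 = (a + 3)*(a^3 + 2*a^2 - 7*a + 4) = (a + 3)*(a + 4)*(a^2 - 2*a + 1) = (a - 1)*(a + 3)*(a + 4)*(a - 1)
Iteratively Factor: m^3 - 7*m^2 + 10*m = (m)*(m^2 - 7*m + 10) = m*(m - 5)*(m - 2)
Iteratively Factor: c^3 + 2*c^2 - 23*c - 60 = (c + 4)*(c^2 - 2*c - 15) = (c - 5)*(c + 4)*(c + 3)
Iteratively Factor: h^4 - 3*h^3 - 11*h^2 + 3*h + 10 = (h + 2)*(h^3 - 5*h^2 - h + 5) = (h + 1)*(h + 2)*(h^2 - 6*h + 5) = (h - 1)*(h + 1)*(h + 2)*(h - 5)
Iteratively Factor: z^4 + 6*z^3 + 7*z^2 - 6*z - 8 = (z - 1)*(z^3 + 7*z^2 + 14*z + 8) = (z - 1)*(z + 1)*(z^2 + 6*z + 8) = (z - 1)*(z + 1)*(z + 4)*(z + 2)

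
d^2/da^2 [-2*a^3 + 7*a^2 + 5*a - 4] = 14 - 12*a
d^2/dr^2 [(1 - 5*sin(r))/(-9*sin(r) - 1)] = 14*(9*sin(r)^2 - sin(r) - 18)/(9*sin(r) + 1)^3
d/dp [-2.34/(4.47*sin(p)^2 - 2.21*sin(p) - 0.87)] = (20.9196*sin(p) - 5.1714)*cos(p)/(-4.47*sin(p)^2 + 2.21*sin(p) + 0.87)^2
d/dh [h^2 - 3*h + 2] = 2*h - 3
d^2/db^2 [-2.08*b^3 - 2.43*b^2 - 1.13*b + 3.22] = -12.48*b - 4.86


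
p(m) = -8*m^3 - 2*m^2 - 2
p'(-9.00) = -1908.00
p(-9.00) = 5668.00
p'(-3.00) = -204.00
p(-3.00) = 196.00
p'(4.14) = -427.91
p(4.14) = -603.94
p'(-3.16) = -227.01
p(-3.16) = 230.46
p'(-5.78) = -778.68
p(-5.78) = 1475.99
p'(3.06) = -236.97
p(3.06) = -249.95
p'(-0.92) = -16.63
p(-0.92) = 2.54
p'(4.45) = -493.06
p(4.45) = -746.57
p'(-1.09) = -24.15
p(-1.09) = 5.98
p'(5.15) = -657.14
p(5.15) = -1147.77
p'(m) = -24*m^2 - 4*m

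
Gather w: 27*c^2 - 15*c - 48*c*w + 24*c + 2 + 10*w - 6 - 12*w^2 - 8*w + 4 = 27*c^2 + 9*c - 12*w^2 + w*(2 - 48*c)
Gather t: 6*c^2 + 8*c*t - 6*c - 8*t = 6*c^2 - 6*c + t*(8*c - 8)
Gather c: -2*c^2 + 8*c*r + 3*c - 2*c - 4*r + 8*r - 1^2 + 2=-2*c^2 + c*(8*r + 1) + 4*r + 1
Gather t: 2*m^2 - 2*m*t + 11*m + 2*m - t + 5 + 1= 2*m^2 + 13*m + t*(-2*m - 1) + 6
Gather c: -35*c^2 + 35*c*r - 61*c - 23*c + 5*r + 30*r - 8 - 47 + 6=-35*c^2 + c*(35*r - 84) + 35*r - 49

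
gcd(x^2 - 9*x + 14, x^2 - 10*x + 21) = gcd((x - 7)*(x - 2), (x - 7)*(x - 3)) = x - 7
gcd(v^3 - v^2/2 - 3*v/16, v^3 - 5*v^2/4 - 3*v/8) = v^2 + v/4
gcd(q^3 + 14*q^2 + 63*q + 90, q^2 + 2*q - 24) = q + 6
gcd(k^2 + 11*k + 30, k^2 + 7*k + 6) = k + 6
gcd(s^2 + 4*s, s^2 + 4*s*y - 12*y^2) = 1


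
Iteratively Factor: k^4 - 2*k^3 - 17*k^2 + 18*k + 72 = (k + 3)*(k^3 - 5*k^2 - 2*k + 24) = (k + 2)*(k + 3)*(k^2 - 7*k + 12) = (k - 4)*(k + 2)*(k + 3)*(k - 3)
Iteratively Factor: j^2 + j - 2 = (j + 2)*(j - 1)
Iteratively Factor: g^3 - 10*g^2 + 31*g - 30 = (g - 2)*(g^2 - 8*g + 15) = (g - 3)*(g - 2)*(g - 5)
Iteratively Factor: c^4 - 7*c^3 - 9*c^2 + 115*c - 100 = (c - 5)*(c^3 - 2*c^2 - 19*c + 20) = (c - 5)^2*(c^2 + 3*c - 4) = (c - 5)^2*(c - 1)*(c + 4)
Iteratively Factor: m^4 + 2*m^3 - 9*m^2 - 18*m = (m + 2)*(m^3 - 9*m) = (m + 2)*(m + 3)*(m^2 - 3*m) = (m - 3)*(m + 2)*(m + 3)*(m)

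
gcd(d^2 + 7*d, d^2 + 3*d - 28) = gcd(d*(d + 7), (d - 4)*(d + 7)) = d + 7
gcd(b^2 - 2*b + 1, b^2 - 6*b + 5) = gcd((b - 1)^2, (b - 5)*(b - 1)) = b - 1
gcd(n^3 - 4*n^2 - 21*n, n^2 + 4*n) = n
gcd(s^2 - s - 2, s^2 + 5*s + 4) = s + 1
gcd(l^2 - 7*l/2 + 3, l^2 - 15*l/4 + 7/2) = l - 2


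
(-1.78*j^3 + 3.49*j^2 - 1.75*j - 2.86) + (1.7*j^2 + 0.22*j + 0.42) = -1.78*j^3 + 5.19*j^2 - 1.53*j - 2.44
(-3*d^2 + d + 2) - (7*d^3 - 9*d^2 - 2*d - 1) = -7*d^3 + 6*d^2 + 3*d + 3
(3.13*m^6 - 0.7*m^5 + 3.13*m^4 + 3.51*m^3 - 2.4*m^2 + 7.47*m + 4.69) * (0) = 0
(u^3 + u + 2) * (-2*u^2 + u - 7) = -2*u^5 + u^4 - 9*u^3 - 3*u^2 - 5*u - 14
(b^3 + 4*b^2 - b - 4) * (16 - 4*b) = -4*b^4 + 68*b^2 - 64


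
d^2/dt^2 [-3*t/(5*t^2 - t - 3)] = 6*(t*(10*t - 1)^2 + (15*t - 1)*(-5*t^2 + t + 3))/(-5*t^2 + t + 3)^3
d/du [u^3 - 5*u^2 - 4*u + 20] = 3*u^2 - 10*u - 4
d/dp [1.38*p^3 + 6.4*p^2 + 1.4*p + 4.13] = 4.14*p^2 + 12.8*p + 1.4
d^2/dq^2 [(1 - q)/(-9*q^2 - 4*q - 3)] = 2*((5 - 27*q)*(9*q^2 + 4*q + 3) + 4*(q - 1)*(9*q + 2)^2)/(9*q^2 + 4*q + 3)^3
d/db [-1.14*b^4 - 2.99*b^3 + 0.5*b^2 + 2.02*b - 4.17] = -4.56*b^3 - 8.97*b^2 + 1.0*b + 2.02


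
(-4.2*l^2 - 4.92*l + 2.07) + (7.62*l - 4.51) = -4.2*l^2 + 2.7*l - 2.44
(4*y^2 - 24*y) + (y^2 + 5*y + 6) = 5*y^2 - 19*y + 6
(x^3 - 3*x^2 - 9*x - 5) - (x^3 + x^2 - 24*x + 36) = -4*x^2 + 15*x - 41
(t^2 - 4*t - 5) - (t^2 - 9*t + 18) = 5*t - 23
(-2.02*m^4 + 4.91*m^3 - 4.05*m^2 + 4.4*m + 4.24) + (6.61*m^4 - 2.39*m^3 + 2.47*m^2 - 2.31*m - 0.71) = 4.59*m^4 + 2.52*m^3 - 1.58*m^2 + 2.09*m + 3.53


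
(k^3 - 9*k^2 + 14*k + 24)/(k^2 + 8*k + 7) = (k^2 - 10*k + 24)/(k + 7)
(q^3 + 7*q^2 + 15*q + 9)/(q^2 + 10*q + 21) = (q^2 + 4*q + 3)/(q + 7)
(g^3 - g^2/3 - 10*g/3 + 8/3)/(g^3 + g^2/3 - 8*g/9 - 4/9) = 3*(3*g^2 + 2*g - 8)/(9*g^2 + 12*g + 4)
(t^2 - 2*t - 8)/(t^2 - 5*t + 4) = (t + 2)/(t - 1)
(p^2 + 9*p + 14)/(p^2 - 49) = (p + 2)/(p - 7)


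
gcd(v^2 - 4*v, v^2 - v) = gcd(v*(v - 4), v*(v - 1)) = v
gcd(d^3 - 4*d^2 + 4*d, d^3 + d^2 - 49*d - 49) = 1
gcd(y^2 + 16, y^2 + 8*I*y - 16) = y + 4*I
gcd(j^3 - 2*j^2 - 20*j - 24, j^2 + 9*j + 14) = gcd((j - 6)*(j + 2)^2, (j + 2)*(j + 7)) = j + 2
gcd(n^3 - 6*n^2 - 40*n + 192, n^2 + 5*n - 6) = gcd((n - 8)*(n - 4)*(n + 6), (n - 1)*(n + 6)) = n + 6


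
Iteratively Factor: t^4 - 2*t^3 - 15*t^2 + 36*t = (t - 3)*(t^3 + t^2 - 12*t) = (t - 3)^2*(t^2 + 4*t) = t*(t - 3)^2*(t + 4)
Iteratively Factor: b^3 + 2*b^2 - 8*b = (b)*(b^2 + 2*b - 8) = b*(b - 2)*(b + 4)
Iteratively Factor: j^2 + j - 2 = (j + 2)*(j - 1)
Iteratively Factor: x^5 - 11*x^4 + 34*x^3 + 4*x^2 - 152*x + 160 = (x - 2)*(x^4 - 9*x^3 + 16*x^2 + 36*x - 80) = (x - 5)*(x - 2)*(x^3 - 4*x^2 - 4*x + 16) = (x - 5)*(x - 4)*(x - 2)*(x^2 - 4) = (x - 5)*(x - 4)*(x - 2)^2*(x + 2)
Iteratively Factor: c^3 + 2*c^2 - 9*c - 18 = (c + 3)*(c^2 - c - 6) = (c + 2)*(c + 3)*(c - 3)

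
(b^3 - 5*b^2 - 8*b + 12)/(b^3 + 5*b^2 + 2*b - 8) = (b - 6)/(b + 4)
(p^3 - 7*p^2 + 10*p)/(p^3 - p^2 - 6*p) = (-p^2 + 7*p - 10)/(-p^2 + p + 6)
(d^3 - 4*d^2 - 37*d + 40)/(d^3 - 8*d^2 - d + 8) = (d + 5)/(d + 1)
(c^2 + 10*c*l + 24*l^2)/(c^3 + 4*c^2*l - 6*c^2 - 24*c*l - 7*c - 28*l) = (c + 6*l)/(c^2 - 6*c - 7)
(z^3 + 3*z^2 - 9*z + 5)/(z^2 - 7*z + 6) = (z^2 + 4*z - 5)/(z - 6)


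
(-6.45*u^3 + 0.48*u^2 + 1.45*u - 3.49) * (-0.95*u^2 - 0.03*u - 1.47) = 6.1275*u^5 - 0.2625*u^4 + 8.0896*u^3 + 2.5664*u^2 - 2.0268*u + 5.1303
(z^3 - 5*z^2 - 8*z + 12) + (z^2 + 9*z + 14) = z^3 - 4*z^2 + z + 26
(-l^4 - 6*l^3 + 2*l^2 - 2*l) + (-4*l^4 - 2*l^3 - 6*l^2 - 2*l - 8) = -5*l^4 - 8*l^3 - 4*l^2 - 4*l - 8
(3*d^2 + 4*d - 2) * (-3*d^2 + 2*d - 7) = -9*d^4 - 6*d^3 - 7*d^2 - 32*d + 14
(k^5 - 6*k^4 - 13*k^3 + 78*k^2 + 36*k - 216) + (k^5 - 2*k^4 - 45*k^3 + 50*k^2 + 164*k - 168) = 2*k^5 - 8*k^4 - 58*k^3 + 128*k^2 + 200*k - 384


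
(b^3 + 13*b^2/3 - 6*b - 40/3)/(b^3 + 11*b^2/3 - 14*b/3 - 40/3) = (3*b^2 + 19*b + 20)/(3*b^2 + 17*b + 20)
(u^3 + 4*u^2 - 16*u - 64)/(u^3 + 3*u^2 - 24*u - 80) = (u - 4)/(u - 5)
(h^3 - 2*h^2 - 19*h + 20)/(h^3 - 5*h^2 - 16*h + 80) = (h - 1)/(h - 4)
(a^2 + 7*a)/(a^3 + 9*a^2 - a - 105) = a/(a^2 + 2*a - 15)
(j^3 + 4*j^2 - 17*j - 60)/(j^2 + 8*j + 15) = j - 4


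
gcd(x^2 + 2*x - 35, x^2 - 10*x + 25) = x - 5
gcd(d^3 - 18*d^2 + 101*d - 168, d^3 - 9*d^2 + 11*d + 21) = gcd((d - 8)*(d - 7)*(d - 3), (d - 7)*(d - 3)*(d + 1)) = d^2 - 10*d + 21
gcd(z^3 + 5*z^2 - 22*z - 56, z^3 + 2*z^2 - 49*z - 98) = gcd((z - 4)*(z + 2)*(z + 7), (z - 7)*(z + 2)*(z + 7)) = z^2 + 9*z + 14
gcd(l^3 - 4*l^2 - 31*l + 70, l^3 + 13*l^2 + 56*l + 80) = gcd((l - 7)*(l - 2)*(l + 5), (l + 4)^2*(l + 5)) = l + 5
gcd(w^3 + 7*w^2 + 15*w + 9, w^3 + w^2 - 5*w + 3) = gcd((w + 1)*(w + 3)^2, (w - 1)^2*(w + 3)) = w + 3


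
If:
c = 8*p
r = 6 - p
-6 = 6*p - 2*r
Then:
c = 6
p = 3/4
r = 21/4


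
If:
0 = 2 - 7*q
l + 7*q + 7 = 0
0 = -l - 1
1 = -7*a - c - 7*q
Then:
No Solution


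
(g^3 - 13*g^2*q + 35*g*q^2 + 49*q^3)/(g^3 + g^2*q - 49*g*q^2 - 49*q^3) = (g - 7*q)/(g + 7*q)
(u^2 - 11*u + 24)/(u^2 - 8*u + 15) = (u - 8)/(u - 5)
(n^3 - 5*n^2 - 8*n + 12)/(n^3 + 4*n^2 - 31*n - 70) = (n^2 - 7*n + 6)/(n^2 + 2*n - 35)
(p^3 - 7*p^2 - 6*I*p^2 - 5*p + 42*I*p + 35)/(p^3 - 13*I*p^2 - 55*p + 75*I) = (p^2 - p*(7 + I) + 7*I)/(p^2 - 8*I*p - 15)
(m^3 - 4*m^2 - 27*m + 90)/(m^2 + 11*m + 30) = (m^2 - 9*m + 18)/(m + 6)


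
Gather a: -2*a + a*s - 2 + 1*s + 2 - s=a*(s - 2)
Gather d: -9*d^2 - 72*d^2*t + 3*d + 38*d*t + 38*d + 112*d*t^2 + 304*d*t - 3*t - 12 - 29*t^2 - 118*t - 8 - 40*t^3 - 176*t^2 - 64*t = d^2*(-72*t - 9) + d*(112*t^2 + 342*t + 41) - 40*t^3 - 205*t^2 - 185*t - 20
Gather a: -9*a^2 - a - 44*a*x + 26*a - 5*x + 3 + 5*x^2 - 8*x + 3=-9*a^2 + a*(25 - 44*x) + 5*x^2 - 13*x + 6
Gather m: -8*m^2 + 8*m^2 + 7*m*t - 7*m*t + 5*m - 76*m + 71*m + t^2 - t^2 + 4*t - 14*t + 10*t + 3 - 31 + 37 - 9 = 0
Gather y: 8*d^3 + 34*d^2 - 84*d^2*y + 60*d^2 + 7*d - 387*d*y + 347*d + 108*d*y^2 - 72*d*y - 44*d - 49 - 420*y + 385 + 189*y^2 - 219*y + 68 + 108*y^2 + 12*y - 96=8*d^3 + 94*d^2 + 310*d + y^2*(108*d + 297) + y*(-84*d^2 - 459*d - 627) + 308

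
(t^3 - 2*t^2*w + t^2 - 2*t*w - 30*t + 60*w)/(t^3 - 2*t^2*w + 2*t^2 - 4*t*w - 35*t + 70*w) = (t + 6)/(t + 7)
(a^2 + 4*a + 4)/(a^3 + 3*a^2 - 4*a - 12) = (a + 2)/(a^2 + a - 6)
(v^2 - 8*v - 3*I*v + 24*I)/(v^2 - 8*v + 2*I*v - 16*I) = (v - 3*I)/(v + 2*I)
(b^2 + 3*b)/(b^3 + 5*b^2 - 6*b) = (b + 3)/(b^2 + 5*b - 6)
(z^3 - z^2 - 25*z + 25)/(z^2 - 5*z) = z + 4 - 5/z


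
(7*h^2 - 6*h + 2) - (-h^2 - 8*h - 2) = 8*h^2 + 2*h + 4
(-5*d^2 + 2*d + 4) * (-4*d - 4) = 20*d^3 + 12*d^2 - 24*d - 16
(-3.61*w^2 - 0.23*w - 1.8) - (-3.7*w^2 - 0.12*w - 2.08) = 0.0900000000000003*w^2 - 0.11*w + 0.28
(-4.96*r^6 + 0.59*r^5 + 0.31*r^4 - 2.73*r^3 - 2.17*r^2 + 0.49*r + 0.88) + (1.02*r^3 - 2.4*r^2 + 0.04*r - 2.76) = -4.96*r^6 + 0.59*r^5 + 0.31*r^4 - 1.71*r^3 - 4.57*r^2 + 0.53*r - 1.88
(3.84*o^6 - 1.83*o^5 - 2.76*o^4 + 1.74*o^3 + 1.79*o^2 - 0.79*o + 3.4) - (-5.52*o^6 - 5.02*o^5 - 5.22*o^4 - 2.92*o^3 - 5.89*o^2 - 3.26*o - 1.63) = 9.36*o^6 + 3.19*o^5 + 2.46*o^4 + 4.66*o^3 + 7.68*o^2 + 2.47*o + 5.03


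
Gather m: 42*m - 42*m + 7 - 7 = 0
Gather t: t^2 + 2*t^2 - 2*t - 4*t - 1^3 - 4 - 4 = 3*t^2 - 6*t - 9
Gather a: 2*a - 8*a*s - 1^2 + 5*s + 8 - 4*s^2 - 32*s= a*(2 - 8*s) - 4*s^2 - 27*s + 7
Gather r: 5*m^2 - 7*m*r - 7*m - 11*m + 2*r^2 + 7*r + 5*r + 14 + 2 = 5*m^2 - 18*m + 2*r^2 + r*(12 - 7*m) + 16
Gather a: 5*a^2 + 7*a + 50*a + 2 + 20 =5*a^2 + 57*a + 22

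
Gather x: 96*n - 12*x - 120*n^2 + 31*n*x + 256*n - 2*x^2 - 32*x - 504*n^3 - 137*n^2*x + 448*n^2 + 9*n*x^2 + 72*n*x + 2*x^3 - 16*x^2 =-504*n^3 + 328*n^2 + 352*n + 2*x^3 + x^2*(9*n - 18) + x*(-137*n^2 + 103*n - 44)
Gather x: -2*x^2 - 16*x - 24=-2*x^2 - 16*x - 24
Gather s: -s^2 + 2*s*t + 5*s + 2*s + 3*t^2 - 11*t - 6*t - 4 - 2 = -s^2 + s*(2*t + 7) + 3*t^2 - 17*t - 6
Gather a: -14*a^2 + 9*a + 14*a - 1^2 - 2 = -14*a^2 + 23*a - 3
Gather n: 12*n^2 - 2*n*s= 12*n^2 - 2*n*s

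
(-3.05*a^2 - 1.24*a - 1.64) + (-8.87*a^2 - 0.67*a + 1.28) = -11.92*a^2 - 1.91*a - 0.36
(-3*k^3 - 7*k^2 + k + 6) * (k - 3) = -3*k^4 + 2*k^3 + 22*k^2 + 3*k - 18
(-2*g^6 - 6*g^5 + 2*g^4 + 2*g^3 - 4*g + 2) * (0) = 0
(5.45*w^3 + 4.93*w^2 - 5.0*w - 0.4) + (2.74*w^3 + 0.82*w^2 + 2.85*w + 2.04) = 8.19*w^3 + 5.75*w^2 - 2.15*w + 1.64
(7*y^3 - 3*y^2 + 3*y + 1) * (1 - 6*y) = -42*y^4 + 25*y^3 - 21*y^2 - 3*y + 1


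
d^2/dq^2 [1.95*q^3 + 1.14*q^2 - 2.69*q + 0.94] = 11.7*q + 2.28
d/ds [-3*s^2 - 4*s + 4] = -6*s - 4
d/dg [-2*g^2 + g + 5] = 1 - 4*g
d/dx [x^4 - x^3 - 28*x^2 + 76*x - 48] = 4*x^3 - 3*x^2 - 56*x + 76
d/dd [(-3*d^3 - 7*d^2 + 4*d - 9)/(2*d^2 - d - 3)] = (-6*d^4 + 6*d^3 + 26*d^2 + 78*d - 21)/(4*d^4 - 4*d^3 - 11*d^2 + 6*d + 9)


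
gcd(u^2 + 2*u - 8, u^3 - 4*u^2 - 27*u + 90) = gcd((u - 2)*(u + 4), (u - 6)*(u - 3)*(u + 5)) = 1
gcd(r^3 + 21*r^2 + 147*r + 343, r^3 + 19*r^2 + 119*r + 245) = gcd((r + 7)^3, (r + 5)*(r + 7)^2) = r^2 + 14*r + 49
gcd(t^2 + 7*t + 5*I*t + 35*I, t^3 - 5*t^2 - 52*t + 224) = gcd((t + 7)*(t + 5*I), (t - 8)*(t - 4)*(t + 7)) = t + 7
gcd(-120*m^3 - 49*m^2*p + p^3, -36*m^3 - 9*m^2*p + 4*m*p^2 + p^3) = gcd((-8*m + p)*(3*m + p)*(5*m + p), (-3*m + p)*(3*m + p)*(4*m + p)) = 3*m + p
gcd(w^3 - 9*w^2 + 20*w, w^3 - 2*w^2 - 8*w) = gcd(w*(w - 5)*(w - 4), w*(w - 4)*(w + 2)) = w^2 - 4*w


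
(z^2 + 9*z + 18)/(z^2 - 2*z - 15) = (z + 6)/(z - 5)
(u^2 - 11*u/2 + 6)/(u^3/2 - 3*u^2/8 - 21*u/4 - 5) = 4*(2*u - 3)/(4*u^2 + 13*u + 10)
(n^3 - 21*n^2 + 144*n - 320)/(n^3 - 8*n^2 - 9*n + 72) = (n^2 - 13*n + 40)/(n^2 - 9)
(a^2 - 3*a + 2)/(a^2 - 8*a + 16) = (a^2 - 3*a + 2)/(a^2 - 8*a + 16)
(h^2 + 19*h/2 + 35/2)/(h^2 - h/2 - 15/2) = (h + 7)/(h - 3)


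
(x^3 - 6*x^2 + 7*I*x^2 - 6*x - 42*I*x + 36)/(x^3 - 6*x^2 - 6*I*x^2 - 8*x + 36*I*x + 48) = (x^2 + 7*I*x - 6)/(x^2 - 6*I*x - 8)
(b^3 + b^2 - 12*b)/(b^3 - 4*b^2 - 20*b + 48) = b*(b - 3)/(b^2 - 8*b + 12)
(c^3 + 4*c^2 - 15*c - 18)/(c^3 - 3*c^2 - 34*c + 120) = (c^2 - 2*c - 3)/(c^2 - 9*c + 20)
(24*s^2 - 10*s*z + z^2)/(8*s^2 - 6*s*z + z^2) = (-6*s + z)/(-2*s + z)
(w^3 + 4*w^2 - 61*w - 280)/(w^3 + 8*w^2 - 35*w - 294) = (w^2 - 3*w - 40)/(w^2 + w - 42)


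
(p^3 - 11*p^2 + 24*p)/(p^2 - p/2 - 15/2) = 2*p*(p - 8)/(2*p + 5)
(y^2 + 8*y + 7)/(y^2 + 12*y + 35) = (y + 1)/(y + 5)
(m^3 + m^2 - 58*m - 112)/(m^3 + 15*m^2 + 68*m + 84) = (m - 8)/(m + 6)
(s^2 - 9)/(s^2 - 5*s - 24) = (s - 3)/(s - 8)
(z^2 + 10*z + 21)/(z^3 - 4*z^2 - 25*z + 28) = (z^2 + 10*z + 21)/(z^3 - 4*z^2 - 25*z + 28)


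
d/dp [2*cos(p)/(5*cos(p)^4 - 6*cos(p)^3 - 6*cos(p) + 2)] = 2*(15*(1 - cos(2*p))^2/4 - 9*cos(p) + 15*cos(2*p) - 3*cos(3*p) - 2)*sin(p)/(5*cos(p)^4 - 6*cos(p)^3 - 6*cos(p) + 2)^2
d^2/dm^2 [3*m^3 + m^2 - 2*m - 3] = 18*m + 2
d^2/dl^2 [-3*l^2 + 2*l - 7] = -6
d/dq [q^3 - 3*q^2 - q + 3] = 3*q^2 - 6*q - 1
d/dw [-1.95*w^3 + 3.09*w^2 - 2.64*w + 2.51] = -5.85*w^2 + 6.18*w - 2.64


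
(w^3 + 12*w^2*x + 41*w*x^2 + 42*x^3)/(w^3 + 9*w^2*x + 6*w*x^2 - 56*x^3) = (-w^2 - 5*w*x - 6*x^2)/(-w^2 - 2*w*x + 8*x^2)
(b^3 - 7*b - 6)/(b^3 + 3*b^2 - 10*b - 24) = (b + 1)/(b + 4)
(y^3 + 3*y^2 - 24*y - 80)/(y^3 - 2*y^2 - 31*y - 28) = (y^2 - y - 20)/(y^2 - 6*y - 7)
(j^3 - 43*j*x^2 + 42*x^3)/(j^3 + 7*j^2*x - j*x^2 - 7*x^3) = (j - 6*x)/(j + x)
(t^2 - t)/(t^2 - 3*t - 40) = t*(1 - t)/(-t^2 + 3*t + 40)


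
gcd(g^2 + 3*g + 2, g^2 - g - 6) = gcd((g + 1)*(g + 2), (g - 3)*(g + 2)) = g + 2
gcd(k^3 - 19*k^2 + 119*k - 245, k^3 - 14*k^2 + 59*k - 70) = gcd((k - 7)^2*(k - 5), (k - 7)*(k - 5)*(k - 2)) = k^2 - 12*k + 35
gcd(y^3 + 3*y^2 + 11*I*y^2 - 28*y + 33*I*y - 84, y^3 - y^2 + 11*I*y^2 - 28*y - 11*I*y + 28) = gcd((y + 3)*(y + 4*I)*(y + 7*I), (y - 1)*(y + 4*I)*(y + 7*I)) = y^2 + 11*I*y - 28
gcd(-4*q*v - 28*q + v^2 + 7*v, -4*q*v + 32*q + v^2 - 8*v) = 4*q - v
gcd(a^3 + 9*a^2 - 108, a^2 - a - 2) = 1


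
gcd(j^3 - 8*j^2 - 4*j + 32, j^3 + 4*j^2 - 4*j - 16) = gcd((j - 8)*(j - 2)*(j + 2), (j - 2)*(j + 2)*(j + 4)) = j^2 - 4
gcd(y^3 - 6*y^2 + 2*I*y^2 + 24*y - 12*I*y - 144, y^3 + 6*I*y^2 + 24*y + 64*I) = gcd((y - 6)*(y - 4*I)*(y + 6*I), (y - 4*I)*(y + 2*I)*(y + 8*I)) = y - 4*I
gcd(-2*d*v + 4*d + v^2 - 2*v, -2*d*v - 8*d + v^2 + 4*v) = -2*d + v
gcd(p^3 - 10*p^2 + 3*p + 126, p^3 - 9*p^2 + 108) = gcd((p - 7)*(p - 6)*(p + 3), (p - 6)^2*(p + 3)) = p^2 - 3*p - 18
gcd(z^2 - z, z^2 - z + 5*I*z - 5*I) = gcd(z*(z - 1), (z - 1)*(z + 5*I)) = z - 1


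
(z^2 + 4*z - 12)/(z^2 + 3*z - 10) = (z + 6)/(z + 5)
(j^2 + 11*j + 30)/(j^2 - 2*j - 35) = (j + 6)/(j - 7)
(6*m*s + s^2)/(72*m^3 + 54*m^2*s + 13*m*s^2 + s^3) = s/(12*m^2 + 7*m*s + s^2)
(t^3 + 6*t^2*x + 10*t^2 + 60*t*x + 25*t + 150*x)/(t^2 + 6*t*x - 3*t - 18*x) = (t^2 + 10*t + 25)/(t - 3)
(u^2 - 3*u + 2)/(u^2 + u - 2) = (u - 2)/(u + 2)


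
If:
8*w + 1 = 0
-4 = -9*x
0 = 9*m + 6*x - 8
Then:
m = 16/27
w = -1/8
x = 4/9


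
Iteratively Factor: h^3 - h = (h + 1)*(h^2 - h) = (h - 1)*(h + 1)*(h)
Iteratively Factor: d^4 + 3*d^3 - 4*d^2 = (d + 4)*(d^3 - d^2) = d*(d + 4)*(d^2 - d) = d*(d - 1)*(d + 4)*(d)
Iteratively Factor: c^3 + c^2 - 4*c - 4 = (c + 2)*(c^2 - c - 2) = (c + 1)*(c + 2)*(c - 2)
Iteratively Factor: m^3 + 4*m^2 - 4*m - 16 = (m + 4)*(m^2 - 4) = (m - 2)*(m + 4)*(m + 2)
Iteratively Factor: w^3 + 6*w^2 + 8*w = (w + 2)*(w^2 + 4*w) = w*(w + 2)*(w + 4)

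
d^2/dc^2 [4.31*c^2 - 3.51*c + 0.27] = 8.62000000000000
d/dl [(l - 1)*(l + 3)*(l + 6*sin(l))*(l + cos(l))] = -(l - 1)*(l + 3)*(l + 6*sin(l))*(sin(l) - 1) + (l - 1)*(l + 3)*(l + cos(l))*(6*cos(l) + 1) + (l - 1)*(l + 6*sin(l))*(l + cos(l)) + (l + 3)*(l + 6*sin(l))*(l + cos(l))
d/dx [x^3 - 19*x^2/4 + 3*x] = 3*x^2 - 19*x/2 + 3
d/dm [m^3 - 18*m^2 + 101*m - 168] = 3*m^2 - 36*m + 101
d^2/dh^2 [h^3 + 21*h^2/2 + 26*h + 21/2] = 6*h + 21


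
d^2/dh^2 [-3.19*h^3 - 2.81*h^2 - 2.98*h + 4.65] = -19.14*h - 5.62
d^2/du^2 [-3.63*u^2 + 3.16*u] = -7.26000000000000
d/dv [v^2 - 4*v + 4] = 2*v - 4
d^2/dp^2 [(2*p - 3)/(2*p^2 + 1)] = 4*(8*p^2*(2*p - 3) + 3*(1 - 2*p)*(2*p^2 + 1))/(2*p^2 + 1)^3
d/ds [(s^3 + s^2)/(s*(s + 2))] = (s^2 + 4*s + 2)/(s^2 + 4*s + 4)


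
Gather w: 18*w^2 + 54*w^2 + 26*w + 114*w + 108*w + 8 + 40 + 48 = 72*w^2 + 248*w + 96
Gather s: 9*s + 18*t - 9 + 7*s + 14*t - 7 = 16*s + 32*t - 16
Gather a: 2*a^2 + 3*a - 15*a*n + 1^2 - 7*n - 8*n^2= 2*a^2 + a*(3 - 15*n) - 8*n^2 - 7*n + 1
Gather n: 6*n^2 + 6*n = 6*n^2 + 6*n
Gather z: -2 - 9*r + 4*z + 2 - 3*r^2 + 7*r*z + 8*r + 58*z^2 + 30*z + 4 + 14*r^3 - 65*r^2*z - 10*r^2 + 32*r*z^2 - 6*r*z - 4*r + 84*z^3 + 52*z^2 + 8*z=14*r^3 - 13*r^2 - 5*r + 84*z^3 + z^2*(32*r + 110) + z*(-65*r^2 + r + 42) + 4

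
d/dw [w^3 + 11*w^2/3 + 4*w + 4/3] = 3*w^2 + 22*w/3 + 4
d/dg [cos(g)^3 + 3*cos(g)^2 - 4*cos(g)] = (-3*cos(g)^2 - 6*cos(g) + 4)*sin(g)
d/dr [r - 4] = 1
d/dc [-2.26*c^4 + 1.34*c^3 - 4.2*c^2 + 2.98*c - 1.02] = -9.04*c^3 + 4.02*c^2 - 8.4*c + 2.98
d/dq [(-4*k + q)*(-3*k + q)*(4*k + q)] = -16*k^2 - 6*k*q + 3*q^2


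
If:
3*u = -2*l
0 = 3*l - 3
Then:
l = 1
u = -2/3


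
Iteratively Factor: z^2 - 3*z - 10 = (z + 2)*(z - 5)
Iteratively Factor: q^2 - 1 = (q + 1)*(q - 1)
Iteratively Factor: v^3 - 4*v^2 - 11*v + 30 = (v + 3)*(v^2 - 7*v + 10) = (v - 2)*(v + 3)*(v - 5)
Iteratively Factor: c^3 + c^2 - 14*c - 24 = (c + 2)*(c^2 - c - 12) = (c + 2)*(c + 3)*(c - 4)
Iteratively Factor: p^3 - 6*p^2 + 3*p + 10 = (p - 2)*(p^2 - 4*p - 5) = (p - 2)*(p + 1)*(p - 5)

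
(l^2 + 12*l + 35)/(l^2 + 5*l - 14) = (l + 5)/(l - 2)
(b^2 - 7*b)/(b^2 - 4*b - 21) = b/(b + 3)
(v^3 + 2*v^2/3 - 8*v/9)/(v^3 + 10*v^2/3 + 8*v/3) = (v - 2/3)/(v + 2)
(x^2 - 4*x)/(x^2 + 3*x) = (x - 4)/(x + 3)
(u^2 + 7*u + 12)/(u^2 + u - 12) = (u + 3)/(u - 3)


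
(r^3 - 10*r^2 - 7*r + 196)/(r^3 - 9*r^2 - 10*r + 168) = (r - 7)/(r - 6)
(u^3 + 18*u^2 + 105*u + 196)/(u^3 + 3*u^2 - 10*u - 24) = (u^2 + 14*u + 49)/(u^2 - u - 6)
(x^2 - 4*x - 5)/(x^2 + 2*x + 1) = (x - 5)/(x + 1)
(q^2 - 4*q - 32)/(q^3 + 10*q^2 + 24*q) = (q - 8)/(q*(q + 6))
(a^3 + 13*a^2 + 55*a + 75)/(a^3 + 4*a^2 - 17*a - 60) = (a + 5)/(a - 4)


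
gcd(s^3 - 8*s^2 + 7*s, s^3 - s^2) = s^2 - s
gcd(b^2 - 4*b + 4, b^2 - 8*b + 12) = b - 2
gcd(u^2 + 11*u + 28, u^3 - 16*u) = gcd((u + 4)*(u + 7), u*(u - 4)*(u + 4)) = u + 4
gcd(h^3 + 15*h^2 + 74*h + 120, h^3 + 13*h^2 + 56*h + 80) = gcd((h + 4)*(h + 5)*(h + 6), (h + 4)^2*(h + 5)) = h^2 + 9*h + 20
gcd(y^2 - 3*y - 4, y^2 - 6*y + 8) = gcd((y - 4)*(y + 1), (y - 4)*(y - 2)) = y - 4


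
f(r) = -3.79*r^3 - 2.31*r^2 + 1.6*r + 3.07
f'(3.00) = -114.59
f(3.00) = -115.25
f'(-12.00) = -1580.24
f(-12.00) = 6200.35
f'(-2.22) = -44.18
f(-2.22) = 29.60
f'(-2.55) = -60.55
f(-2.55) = 46.81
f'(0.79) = -9.15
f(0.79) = 1.02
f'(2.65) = -90.49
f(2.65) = -79.44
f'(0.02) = 1.50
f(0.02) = 3.10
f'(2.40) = -74.98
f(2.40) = -58.79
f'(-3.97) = -159.26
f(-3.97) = 197.45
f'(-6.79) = -491.23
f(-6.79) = 1072.15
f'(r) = -11.37*r^2 - 4.62*r + 1.6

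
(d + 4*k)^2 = d^2 + 8*d*k + 16*k^2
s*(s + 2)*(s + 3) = s^3 + 5*s^2 + 6*s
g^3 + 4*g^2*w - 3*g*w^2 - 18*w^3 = (g - 2*w)*(g + 3*w)^2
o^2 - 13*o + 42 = (o - 7)*(o - 6)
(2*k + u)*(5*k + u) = 10*k^2 + 7*k*u + u^2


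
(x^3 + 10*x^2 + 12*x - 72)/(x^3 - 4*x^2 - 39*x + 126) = (x^2 + 4*x - 12)/(x^2 - 10*x + 21)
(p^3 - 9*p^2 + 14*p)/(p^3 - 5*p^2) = (p^2 - 9*p + 14)/(p*(p - 5))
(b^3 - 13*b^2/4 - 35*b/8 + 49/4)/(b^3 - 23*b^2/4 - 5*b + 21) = (b - 7/2)/(b - 6)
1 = 1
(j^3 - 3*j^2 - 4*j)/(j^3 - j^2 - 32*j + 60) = j*(j^2 - 3*j - 4)/(j^3 - j^2 - 32*j + 60)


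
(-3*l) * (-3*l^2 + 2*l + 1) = 9*l^3 - 6*l^2 - 3*l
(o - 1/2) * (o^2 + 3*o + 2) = o^3 + 5*o^2/2 + o/2 - 1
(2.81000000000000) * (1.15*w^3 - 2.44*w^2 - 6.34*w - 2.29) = 3.2315*w^3 - 6.8564*w^2 - 17.8154*w - 6.4349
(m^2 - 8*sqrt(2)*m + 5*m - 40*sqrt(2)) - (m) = m^2 - 8*sqrt(2)*m + 4*m - 40*sqrt(2)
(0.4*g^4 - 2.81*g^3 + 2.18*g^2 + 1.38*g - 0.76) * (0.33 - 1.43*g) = -0.572*g^5 + 4.1503*g^4 - 4.0447*g^3 - 1.254*g^2 + 1.5422*g - 0.2508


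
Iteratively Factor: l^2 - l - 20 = (l + 4)*(l - 5)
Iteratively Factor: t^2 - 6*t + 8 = (t - 4)*(t - 2)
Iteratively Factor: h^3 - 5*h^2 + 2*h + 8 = (h + 1)*(h^2 - 6*h + 8) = (h - 2)*(h + 1)*(h - 4)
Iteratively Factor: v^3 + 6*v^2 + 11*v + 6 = (v + 2)*(v^2 + 4*v + 3) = (v + 1)*(v + 2)*(v + 3)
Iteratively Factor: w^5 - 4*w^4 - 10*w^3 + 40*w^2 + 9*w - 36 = (w - 1)*(w^4 - 3*w^3 - 13*w^2 + 27*w + 36) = (w - 3)*(w - 1)*(w^3 - 13*w - 12) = (w - 4)*(w - 3)*(w - 1)*(w^2 + 4*w + 3) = (w - 4)*(w - 3)*(w - 1)*(w + 1)*(w + 3)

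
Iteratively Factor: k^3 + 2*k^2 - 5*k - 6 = (k - 2)*(k^2 + 4*k + 3) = (k - 2)*(k + 3)*(k + 1)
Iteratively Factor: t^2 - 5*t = (t)*(t - 5)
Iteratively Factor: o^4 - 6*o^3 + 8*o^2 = (o - 2)*(o^3 - 4*o^2) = o*(o - 2)*(o^2 - 4*o) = o*(o - 4)*(o - 2)*(o)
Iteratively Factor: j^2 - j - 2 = (j - 2)*(j + 1)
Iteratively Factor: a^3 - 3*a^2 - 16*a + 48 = (a + 4)*(a^2 - 7*a + 12) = (a - 4)*(a + 4)*(a - 3)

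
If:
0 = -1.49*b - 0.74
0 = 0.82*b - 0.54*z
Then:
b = -0.50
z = -0.75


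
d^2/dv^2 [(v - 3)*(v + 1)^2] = 6*v - 2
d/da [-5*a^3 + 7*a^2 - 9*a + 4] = -15*a^2 + 14*a - 9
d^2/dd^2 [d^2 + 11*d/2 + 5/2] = 2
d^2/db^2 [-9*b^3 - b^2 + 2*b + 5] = -54*b - 2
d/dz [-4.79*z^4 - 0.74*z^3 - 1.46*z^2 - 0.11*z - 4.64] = -19.16*z^3 - 2.22*z^2 - 2.92*z - 0.11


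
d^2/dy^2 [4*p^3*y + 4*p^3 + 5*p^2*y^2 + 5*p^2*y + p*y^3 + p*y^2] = 2*p*(5*p + 3*y + 1)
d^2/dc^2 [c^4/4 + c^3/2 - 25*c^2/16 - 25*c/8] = 3*c^2 + 3*c - 25/8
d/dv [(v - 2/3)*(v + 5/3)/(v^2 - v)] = 2*(-9*v^2 + 10*v - 5)/(9*v^2*(v^2 - 2*v + 1))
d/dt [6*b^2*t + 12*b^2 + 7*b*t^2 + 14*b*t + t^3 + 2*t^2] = 6*b^2 + 14*b*t + 14*b + 3*t^2 + 4*t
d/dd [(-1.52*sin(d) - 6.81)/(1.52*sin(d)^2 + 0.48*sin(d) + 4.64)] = (2.3104*sin(d)^2 + 20.7024*sin(d) - 3.784)*cos(d)/(2.3104*sin(d)^4 + 1.4592*sin(d)^3 + 14.336*sin(d)^2 + 4.4544*sin(d) + 21.5296)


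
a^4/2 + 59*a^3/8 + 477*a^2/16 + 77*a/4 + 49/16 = (a/2 + 1/4)*(a + 1/4)*(a + 7)^2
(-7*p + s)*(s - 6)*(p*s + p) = -7*p^2*s^2 + 35*p^2*s + 42*p^2 + p*s^3 - 5*p*s^2 - 6*p*s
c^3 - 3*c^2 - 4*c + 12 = (c - 3)*(c - 2)*(c + 2)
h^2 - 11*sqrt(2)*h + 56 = (h - 7*sqrt(2))*(h - 4*sqrt(2))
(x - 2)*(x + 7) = x^2 + 5*x - 14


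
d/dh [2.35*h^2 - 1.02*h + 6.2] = 4.7*h - 1.02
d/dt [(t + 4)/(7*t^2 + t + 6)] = (7*t^2 + t - (t + 4)*(14*t + 1) + 6)/(7*t^2 + t + 6)^2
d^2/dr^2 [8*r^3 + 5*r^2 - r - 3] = 48*r + 10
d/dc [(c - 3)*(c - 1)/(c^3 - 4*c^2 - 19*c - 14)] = (-c^4 + 8*c^3 - 44*c^2 - 4*c + 113)/(c^6 - 8*c^5 - 22*c^4 + 124*c^3 + 473*c^2 + 532*c + 196)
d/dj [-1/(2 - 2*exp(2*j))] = -1/(4*sinh(j)^2)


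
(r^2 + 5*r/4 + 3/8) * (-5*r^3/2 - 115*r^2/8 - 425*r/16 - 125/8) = -5*r^5/2 - 35*r^4/2 - 1455*r^3/32 - 1735*r^2/32 - 3775*r/128 - 375/64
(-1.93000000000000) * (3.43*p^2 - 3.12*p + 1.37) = -6.6199*p^2 + 6.0216*p - 2.6441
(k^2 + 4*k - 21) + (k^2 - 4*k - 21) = 2*k^2 - 42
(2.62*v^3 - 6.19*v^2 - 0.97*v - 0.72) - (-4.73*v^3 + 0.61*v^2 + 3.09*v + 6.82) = 7.35*v^3 - 6.8*v^2 - 4.06*v - 7.54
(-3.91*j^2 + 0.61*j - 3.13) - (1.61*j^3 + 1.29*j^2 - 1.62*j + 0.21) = -1.61*j^3 - 5.2*j^2 + 2.23*j - 3.34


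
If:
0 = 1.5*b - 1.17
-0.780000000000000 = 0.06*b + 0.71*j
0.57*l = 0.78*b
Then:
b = 0.78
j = -1.16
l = 1.07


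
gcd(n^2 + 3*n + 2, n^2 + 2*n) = n + 2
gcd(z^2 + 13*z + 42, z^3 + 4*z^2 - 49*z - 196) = z + 7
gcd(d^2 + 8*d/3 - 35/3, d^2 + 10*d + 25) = d + 5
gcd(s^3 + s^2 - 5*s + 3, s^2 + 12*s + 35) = 1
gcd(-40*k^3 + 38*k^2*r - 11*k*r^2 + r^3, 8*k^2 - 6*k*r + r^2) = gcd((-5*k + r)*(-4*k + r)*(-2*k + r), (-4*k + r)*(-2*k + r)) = 8*k^2 - 6*k*r + r^2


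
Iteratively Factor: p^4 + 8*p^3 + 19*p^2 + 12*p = (p + 3)*(p^3 + 5*p^2 + 4*p) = (p + 3)*(p + 4)*(p^2 + p) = p*(p + 3)*(p + 4)*(p + 1)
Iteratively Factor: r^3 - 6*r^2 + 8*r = (r - 4)*(r^2 - 2*r) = r*(r - 4)*(r - 2)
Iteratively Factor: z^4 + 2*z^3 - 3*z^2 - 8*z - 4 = (z + 1)*(z^3 + z^2 - 4*z - 4) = (z - 2)*(z + 1)*(z^2 + 3*z + 2) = (z - 2)*(z + 1)*(z + 2)*(z + 1)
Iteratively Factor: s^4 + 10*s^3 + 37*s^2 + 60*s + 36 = (s + 2)*(s^3 + 8*s^2 + 21*s + 18) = (s + 2)^2*(s^2 + 6*s + 9) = (s + 2)^2*(s + 3)*(s + 3)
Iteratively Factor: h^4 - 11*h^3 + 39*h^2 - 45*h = (h - 3)*(h^3 - 8*h^2 + 15*h) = (h - 5)*(h - 3)*(h^2 - 3*h) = h*(h - 5)*(h - 3)*(h - 3)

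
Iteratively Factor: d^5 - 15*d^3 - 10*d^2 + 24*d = (d + 2)*(d^4 - 2*d^3 - 11*d^2 + 12*d) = (d - 4)*(d + 2)*(d^3 + 2*d^2 - 3*d) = (d - 4)*(d + 2)*(d + 3)*(d^2 - d) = d*(d - 4)*(d + 2)*(d + 3)*(d - 1)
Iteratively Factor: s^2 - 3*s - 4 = (s + 1)*(s - 4)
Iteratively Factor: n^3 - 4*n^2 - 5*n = (n - 5)*(n^2 + n) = n*(n - 5)*(n + 1)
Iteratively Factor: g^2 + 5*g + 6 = (g + 2)*(g + 3)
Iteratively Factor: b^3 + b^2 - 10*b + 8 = (b - 2)*(b^2 + 3*b - 4) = (b - 2)*(b + 4)*(b - 1)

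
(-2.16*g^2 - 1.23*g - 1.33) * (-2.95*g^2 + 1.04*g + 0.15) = 6.372*g^4 + 1.3821*g^3 + 2.3203*g^2 - 1.5677*g - 0.1995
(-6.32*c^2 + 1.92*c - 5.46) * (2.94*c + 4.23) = -18.5808*c^3 - 21.0888*c^2 - 7.9308*c - 23.0958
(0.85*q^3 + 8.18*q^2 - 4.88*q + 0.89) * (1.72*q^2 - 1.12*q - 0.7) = 1.462*q^5 + 13.1176*q^4 - 18.1502*q^3 + 1.2704*q^2 + 2.4192*q - 0.623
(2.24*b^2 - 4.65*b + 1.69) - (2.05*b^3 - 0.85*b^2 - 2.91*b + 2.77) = -2.05*b^3 + 3.09*b^2 - 1.74*b - 1.08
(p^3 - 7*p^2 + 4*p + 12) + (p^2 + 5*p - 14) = p^3 - 6*p^2 + 9*p - 2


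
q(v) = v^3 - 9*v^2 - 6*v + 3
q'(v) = 3*v^2 - 18*v - 6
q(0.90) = -8.96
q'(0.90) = -19.77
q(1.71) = -28.58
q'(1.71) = -28.01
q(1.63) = -26.36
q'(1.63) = -27.37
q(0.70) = -5.27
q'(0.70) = -17.13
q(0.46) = -1.57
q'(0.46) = -13.65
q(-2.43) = -49.91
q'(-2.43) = 55.45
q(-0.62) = 3.02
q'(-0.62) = 6.31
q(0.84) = -7.80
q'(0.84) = -19.00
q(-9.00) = -1401.00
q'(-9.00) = 399.00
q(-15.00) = -5307.00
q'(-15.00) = 939.00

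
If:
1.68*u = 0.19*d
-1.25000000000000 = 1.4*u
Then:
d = -7.89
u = -0.89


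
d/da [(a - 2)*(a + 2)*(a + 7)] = 3*a^2 + 14*a - 4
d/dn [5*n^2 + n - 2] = 10*n + 1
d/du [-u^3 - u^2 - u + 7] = -3*u^2 - 2*u - 1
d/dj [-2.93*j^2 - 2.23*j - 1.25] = -5.86*j - 2.23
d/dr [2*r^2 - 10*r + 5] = 4*r - 10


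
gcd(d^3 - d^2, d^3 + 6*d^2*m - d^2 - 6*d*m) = d^2 - d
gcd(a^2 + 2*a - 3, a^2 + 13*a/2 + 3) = 1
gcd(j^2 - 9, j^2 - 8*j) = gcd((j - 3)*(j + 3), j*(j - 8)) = 1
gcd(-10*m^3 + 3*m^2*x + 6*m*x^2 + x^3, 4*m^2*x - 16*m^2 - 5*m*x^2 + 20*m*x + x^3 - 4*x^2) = -m + x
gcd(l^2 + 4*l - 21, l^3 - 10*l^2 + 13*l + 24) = l - 3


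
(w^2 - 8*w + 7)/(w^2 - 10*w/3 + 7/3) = 3*(w - 7)/(3*w - 7)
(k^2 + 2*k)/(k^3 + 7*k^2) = (k + 2)/(k*(k + 7))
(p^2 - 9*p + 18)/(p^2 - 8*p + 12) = (p - 3)/(p - 2)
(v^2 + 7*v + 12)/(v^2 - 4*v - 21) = (v + 4)/(v - 7)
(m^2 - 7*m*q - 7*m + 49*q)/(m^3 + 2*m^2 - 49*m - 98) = (m - 7*q)/(m^2 + 9*m + 14)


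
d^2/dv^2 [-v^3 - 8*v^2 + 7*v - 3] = -6*v - 16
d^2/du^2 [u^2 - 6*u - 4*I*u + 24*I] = 2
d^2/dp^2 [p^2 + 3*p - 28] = 2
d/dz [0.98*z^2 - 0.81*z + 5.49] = 1.96*z - 0.81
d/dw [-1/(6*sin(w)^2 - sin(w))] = (12/tan(w) - cos(w)/sin(w)^2)/(6*sin(w) - 1)^2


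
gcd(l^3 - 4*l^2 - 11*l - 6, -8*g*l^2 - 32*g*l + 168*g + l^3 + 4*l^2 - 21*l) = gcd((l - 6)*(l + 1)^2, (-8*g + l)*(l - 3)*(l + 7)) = 1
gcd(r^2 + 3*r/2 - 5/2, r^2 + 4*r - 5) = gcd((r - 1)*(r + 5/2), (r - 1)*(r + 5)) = r - 1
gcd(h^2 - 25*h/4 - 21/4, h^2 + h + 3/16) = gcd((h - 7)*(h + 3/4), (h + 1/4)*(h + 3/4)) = h + 3/4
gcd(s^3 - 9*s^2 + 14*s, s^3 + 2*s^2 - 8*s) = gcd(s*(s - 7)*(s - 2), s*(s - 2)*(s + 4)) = s^2 - 2*s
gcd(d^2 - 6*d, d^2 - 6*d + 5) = 1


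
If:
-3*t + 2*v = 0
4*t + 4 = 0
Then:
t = -1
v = -3/2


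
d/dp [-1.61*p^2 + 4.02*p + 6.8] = 4.02 - 3.22*p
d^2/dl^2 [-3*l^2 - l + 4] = -6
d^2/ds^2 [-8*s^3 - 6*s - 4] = -48*s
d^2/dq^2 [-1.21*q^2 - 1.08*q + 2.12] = -2.42000000000000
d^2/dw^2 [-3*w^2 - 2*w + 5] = -6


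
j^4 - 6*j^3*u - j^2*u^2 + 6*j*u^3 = j*(j - 6*u)*(j - u)*(j + u)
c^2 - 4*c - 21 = (c - 7)*(c + 3)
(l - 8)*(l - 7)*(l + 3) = l^3 - 12*l^2 + 11*l + 168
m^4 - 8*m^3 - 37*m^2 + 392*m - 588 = (m - 7)*(m - 6)*(m - 2)*(m + 7)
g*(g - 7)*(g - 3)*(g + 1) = g^4 - 9*g^3 + 11*g^2 + 21*g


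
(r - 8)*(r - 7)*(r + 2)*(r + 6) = r^4 - 7*r^3 - 52*r^2 + 268*r + 672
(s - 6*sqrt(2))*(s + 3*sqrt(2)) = s^2 - 3*sqrt(2)*s - 36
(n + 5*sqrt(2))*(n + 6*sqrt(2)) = n^2 + 11*sqrt(2)*n + 60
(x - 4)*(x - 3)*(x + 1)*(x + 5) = x^4 - x^3 - 25*x^2 + 37*x + 60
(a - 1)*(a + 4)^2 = a^3 + 7*a^2 + 8*a - 16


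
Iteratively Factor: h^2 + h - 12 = (h + 4)*(h - 3)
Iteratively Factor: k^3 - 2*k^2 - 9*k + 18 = (k - 2)*(k^2 - 9) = (k - 2)*(k + 3)*(k - 3)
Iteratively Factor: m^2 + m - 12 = (m + 4)*(m - 3)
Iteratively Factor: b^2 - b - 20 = (b - 5)*(b + 4)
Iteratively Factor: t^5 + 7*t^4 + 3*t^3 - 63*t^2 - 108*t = (t + 3)*(t^4 + 4*t^3 - 9*t^2 - 36*t) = (t + 3)^2*(t^3 + t^2 - 12*t) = (t - 3)*(t + 3)^2*(t^2 + 4*t) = t*(t - 3)*(t + 3)^2*(t + 4)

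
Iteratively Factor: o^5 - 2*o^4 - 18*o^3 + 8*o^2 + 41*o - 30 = (o + 3)*(o^4 - 5*o^3 - 3*o^2 + 17*o - 10) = (o - 5)*(o + 3)*(o^3 - 3*o + 2) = (o - 5)*(o - 1)*(o + 3)*(o^2 + o - 2) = (o - 5)*(o - 1)*(o + 2)*(o + 3)*(o - 1)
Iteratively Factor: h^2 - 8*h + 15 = (h - 5)*(h - 3)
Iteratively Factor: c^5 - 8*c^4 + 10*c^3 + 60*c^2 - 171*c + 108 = (c - 1)*(c^4 - 7*c^3 + 3*c^2 + 63*c - 108) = (c - 3)*(c - 1)*(c^3 - 4*c^2 - 9*c + 36) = (c - 3)*(c - 1)*(c + 3)*(c^2 - 7*c + 12) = (c - 3)^2*(c - 1)*(c + 3)*(c - 4)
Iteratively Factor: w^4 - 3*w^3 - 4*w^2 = (w - 4)*(w^3 + w^2) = (w - 4)*(w + 1)*(w^2) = w*(w - 4)*(w + 1)*(w)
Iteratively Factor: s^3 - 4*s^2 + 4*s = (s)*(s^2 - 4*s + 4) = s*(s - 2)*(s - 2)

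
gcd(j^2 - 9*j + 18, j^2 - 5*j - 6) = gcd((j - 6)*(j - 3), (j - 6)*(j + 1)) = j - 6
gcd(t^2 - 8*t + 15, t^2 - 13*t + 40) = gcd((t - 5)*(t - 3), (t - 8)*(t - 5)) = t - 5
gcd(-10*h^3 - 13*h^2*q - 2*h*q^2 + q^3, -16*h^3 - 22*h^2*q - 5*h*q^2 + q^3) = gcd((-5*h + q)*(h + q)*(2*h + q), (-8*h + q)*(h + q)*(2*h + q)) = 2*h^2 + 3*h*q + q^2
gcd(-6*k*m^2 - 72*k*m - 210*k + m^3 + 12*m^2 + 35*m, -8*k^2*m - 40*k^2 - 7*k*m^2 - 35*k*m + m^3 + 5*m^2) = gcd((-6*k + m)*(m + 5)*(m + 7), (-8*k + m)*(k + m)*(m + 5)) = m + 5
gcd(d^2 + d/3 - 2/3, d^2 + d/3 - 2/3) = d^2 + d/3 - 2/3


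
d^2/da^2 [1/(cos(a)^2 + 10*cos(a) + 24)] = (-8*sin(a)^4 + 12*sin(a)^2 + 555*cos(a) - 15*cos(3*a) + 300)/(2*(cos(a) + 4)^3*(cos(a) + 6)^3)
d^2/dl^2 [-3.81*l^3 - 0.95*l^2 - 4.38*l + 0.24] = -22.86*l - 1.9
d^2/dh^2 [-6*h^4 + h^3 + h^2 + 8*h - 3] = -72*h^2 + 6*h + 2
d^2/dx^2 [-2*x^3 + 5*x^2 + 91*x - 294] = 10 - 12*x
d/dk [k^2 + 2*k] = 2*k + 2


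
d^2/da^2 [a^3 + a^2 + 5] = 6*a + 2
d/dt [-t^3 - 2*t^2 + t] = -3*t^2 - 4*t + 1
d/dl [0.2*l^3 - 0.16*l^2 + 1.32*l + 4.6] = 0.6*l^2 - 0.32*l + 1.32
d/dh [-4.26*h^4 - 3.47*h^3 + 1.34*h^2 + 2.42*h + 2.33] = -17.04*h^3 - 10.41*h^2 + 2.68*h + 2.42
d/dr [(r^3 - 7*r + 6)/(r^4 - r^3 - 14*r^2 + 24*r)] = (-r^4 - 4*r^3 - 5*r^2 + 6*r - 36)/(r^2*(r^4 + 2*r^3 - 23*r^2 - 24*r + 144))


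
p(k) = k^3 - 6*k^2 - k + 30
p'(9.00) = 134.00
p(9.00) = 264.00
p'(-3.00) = 62.00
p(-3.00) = -48.00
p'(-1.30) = 19.67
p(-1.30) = 18.96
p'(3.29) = -8.01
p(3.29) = -2.62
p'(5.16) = 16.96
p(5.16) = 2.47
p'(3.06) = -9.63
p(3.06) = -0.59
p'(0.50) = -6.25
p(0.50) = 28.12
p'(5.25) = 18.69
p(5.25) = 4.08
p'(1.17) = -10.93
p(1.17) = 22.22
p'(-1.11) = 16.02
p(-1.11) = 22.35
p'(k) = 3*k^2 - 12*k - 1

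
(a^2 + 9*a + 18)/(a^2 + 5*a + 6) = (a + 6)/(a + 2)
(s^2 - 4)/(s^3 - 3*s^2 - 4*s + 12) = 1/(s - 3)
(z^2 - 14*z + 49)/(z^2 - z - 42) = (z - 7)/(z + 6)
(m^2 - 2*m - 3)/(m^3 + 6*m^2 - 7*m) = (m^2 - 2*m - 3)/(m*(m^2 + 6*m - 7))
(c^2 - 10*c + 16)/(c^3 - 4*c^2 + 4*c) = (c - 8)/(c*(c - 2))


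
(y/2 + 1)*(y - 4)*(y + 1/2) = y^3/2 - 3*y^2/4 - 9*y/2 - 2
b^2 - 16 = (b - 4)*(b + 4)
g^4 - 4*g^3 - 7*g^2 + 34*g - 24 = (g - 4)*(g - 2)*(g - 1)*(g + 3)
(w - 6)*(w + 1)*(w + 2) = w^3 - 3*w^2 - 16*w - 12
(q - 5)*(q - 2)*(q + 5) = q^3 - 2*q^2 - 25*q + 50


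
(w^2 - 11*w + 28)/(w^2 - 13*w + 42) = (w - 4)/(w - 6)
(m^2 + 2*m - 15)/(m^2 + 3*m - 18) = (m + 5)/(m + 6)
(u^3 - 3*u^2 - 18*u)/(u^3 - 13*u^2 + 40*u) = (u^2 - 3*u - 18)/(u^2 - 13*u + 40)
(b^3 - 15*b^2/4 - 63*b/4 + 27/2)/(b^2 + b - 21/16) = 4*(b^2 - 3*b - 18)/(4*b + 7)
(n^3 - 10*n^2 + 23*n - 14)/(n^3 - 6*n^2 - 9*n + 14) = (n - 2)/(n + 2)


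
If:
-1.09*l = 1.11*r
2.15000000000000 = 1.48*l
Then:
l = 1.45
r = -1.43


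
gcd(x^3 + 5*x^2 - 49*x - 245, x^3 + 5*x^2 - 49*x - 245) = x^3 + 5*x^2 - 49*x - 245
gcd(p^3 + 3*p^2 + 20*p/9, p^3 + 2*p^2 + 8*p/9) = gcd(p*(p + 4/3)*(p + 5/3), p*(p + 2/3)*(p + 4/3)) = p^2 + 4*p/3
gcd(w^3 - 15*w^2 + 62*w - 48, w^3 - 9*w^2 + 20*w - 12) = w^2 - 7*w + 6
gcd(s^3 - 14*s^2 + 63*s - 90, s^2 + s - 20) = 1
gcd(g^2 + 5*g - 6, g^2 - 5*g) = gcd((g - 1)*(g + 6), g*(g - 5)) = 1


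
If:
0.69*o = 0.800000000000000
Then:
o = 1.16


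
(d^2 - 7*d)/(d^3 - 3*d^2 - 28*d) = 1/(d + 4)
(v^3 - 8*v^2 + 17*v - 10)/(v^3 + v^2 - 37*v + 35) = (v - 2)/(v + 7)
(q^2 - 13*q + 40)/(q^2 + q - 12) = (q^2 - 13*q + 40)/(q^2 + q - 12)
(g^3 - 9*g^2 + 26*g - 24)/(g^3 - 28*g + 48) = (g - 3)/(g + 6)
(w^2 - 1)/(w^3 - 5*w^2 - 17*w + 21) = (w + 1)/(w^2 - 4*w - 21)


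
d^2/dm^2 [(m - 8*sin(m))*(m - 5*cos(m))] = 8*m*sin(m) + 5*m*cos(m) + 10*sin(m) - 80*sin(2*m) - 16*cos(m) + 2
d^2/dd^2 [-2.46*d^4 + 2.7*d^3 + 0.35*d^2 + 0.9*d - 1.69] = -29.52*d^2 + 16.2*d + 0.7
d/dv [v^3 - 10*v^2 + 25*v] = 3*v^2 - 20*v + 25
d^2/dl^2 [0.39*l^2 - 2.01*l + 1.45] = 0.780000000000000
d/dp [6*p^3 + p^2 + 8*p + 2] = 18*p^2 + 2*p + 8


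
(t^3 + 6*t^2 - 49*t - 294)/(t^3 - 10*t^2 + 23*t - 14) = (t^2 + 13*t + 42)/(t^2 - 3*t + 2)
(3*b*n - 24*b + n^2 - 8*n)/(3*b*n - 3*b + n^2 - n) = (n - 8)/(n - 1)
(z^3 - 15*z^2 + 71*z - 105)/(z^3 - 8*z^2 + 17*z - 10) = (z^2 - 10*z + 21)/(z^2 - 3*z + 2)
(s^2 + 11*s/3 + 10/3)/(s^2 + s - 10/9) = 3*(s + 2)/(3*s - 2)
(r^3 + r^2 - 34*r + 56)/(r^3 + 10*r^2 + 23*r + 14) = (r^2 - 6*r + 8)/(r^2 + 3*r + 2)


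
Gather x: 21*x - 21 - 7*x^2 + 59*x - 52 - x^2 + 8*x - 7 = -8*x^2 + 88*x - 80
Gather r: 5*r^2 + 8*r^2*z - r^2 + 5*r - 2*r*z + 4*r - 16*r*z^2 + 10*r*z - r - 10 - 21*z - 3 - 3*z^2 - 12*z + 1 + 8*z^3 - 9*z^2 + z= r^2*(8*z + 4) + r*(-16*z^2 + 8*z + 8) + 8*z^3 - 12*z^2 - 32*z - 12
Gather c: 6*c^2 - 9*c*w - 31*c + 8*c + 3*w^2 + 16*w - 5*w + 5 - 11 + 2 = 6*c^2 + c*(-9*w - 23) + 3*w^2 + 11*w - 4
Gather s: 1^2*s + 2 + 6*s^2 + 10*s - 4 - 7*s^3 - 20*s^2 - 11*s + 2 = -7*s^3 - 14*s^2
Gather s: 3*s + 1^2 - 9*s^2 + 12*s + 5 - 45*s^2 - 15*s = 6 - 54*s^2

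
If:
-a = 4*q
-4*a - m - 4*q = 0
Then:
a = -4*q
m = 12*q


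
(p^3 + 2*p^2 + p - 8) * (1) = p^3 + 2*p^2 + p - 8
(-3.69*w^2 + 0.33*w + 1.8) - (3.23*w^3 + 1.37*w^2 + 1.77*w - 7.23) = -3.23*w^3 - 5.06*w^2 - 1.44*w + 9.03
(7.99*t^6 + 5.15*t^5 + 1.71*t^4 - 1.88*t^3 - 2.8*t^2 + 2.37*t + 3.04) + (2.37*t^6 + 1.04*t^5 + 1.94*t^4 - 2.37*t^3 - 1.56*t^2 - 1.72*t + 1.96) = 10.36*t^6 + 6.19*t^5 + 3.65*t^4 - 4.25*t^3 - 4.36*t^2 + 0.65*t + 5.0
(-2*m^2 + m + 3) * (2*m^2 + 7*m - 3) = -4*m^4 - 12*m^3 + 19*m^2 + 18*m - 9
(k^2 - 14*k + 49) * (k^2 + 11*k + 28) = k^4 - 3*k^3 - 77*k^2 + 147*k + 1372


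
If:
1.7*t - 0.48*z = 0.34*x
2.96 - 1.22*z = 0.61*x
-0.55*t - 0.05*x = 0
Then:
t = 0.42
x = -4.58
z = 4.71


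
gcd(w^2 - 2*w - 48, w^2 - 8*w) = w - 8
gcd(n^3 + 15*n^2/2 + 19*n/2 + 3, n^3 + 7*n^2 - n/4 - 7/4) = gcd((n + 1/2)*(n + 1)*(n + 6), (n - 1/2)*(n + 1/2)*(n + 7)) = n + 1/2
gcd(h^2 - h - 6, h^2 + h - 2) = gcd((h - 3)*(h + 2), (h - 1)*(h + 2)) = h + 2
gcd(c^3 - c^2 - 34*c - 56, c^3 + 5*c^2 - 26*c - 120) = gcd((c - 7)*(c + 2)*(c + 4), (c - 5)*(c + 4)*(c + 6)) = c + 4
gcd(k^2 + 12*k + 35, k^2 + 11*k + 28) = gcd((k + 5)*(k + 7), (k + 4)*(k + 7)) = k + 7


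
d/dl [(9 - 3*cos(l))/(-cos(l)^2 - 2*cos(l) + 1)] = 3*(cos(l)^2 - 6*cos(l) - 5)*sin(l)/(-sin(l)^2 + 2*cos(l))^2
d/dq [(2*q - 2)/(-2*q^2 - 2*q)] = (q^2 - 2*q - 1)/(q^2*(q^2 + 2*q + 1))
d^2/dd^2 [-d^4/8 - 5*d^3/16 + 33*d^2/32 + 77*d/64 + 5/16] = -3*d^2/2 - 15*d/8 + 33/16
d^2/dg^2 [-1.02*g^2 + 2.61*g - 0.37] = -2.04000000000000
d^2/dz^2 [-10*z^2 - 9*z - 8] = -20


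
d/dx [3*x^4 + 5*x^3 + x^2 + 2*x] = 12*x^3 + 15*x^2 + 2*x + 2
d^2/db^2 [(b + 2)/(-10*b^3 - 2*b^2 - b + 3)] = 2*(-(b + 2)*(30*b^2 + 4*b + 1)^2 + (30*b^2 + 4*b + 2*(b + 2)*(15*b + 1) + 1)*(10*b^3 + 2*b^2 + b - 3))/(10*b^3 + 2*b^2 + b - 3)^3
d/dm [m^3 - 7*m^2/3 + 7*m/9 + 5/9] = 3*m^2 - 14*m/3 + 7/9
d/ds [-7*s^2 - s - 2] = -14*s - 1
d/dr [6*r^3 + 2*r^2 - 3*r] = 18*r^2 + 4*r - 3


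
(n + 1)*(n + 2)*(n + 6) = n^3 + 9*n^2 + 20*n + 12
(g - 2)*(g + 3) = g^2 + g - 6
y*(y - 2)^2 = y^3 - 4*y^2 + 4*y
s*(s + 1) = s^2 + s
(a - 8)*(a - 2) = a^2 - 10*a + 16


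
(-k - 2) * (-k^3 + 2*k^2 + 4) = k^4 - 4*k^2 - 4*k - 8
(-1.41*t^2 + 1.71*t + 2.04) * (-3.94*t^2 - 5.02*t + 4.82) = 5.5554*t^4 + 0.340799999999999*t^3 - 23.418*t^2 - 1.9986*t + 9.8328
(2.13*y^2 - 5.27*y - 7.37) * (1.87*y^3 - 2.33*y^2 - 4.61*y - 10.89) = 3.9831*y^5 - 14.8178*y^4 - 11.3221*y^3 + 18.2711*y^2 + 91.366*y + 80.2593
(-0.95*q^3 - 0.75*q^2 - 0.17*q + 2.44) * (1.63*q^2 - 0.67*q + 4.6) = -1.5485*q^5 - 0.586*q^4 - 4.1446*q^3 + 0.6411*q^2 - 2.4168*q + 11.224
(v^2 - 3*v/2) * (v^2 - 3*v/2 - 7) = v^4 - 3*v^3 - 19*v^2/4 + 21*v/2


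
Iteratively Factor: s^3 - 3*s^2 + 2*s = (s - 1)*(s^2 - 2*s) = s*(s - 1)*(s - 2)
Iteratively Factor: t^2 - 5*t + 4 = (t - 1)*(t - 4)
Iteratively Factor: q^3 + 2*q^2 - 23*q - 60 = (q + 3)*(q^2 - q - 20) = (q - 5)*(q + 3)*(q + 4)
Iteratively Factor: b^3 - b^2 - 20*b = (b - 5)*(b^2 + 4*b) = (b - 5)*(b + 4)*(b)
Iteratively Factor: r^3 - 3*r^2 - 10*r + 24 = (r - 2)*(r^2 - r - 12) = (r - 2)*(r + 3)*(r - 4)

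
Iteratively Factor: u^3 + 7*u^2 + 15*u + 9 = (u + 1)*(u^2 + 6*u + 9) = (u + 1)*(u + 3)*(u + 3)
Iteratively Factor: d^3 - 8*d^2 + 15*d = (d - 3)*(d^2 - 5*d) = d*(d - 3)*(d - 5)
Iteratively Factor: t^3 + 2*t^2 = (t)*(t^2 + 2*t) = t^2*(t + 2)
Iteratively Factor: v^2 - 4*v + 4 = (v - 2)*(v - 2)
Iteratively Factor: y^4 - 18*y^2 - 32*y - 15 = (y + 3)*(y^3 - 3*y^2 - 9*y - 5) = (y - 5)*(y + 3)*(y^2 + 2*y + 1) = (y - 5)*(y + 1)*(y + 3)*(y + 1)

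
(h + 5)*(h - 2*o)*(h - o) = h^3 - 3*h^2*o + 5*h^2 + 2*h*o^2 - 15*h*o + 10*o^2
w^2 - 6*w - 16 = (w - 8)*(w + 2)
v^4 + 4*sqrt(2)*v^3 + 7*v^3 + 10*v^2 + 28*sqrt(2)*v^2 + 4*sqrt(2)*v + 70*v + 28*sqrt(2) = (v + 7)*(v + sqrt(2))^2*(v + 2*sqrt(2))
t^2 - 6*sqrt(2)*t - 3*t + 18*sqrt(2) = (t - 3)*(t - 6*sqrt(2))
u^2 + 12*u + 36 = (u + 6)^2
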